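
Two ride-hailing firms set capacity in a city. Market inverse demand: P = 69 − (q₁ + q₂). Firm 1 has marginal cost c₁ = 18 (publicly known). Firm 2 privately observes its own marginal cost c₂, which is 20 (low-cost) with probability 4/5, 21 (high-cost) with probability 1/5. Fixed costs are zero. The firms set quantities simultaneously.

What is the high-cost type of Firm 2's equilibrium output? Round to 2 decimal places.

Each type of Firm 2 best-responds to q₁; Firm 1 best-responds to the expected q₂ over Firm 2's types.
Firm 2 with cost c maximizes (69 − (q₁+q₂) − c)·q₂, giving q₂(c) = (69 − c − q₁)/2.
E[c₂] = 4/5·20 + 1/5·21 = 20.2
Firm 1's FOC against E[q₂] yields q₁ = (69 − 2·18 + E[c₂])/3 = (69 − 36 + 20.2)/3 = 17.7333.
q₂(high-cost) = (69 − 21 − 17.7333)/2 = 15.1333.

15.13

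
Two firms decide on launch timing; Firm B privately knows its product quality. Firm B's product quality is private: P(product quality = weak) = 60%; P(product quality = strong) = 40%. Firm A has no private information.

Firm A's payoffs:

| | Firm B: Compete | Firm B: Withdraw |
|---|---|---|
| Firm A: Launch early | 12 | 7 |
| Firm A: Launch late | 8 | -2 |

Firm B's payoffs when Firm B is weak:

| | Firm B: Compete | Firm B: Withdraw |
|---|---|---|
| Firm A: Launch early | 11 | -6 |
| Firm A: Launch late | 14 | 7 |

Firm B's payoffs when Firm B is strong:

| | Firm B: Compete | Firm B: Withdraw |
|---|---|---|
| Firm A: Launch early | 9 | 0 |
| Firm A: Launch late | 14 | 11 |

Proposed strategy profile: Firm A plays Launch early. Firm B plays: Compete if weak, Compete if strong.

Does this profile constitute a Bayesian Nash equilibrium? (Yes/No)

Yes

Firm A plays Launch early: E[Launch early] = 0.6·(12) + 0.4·(12) = 12; E[Launch late] = 8. Best-responding. ✓
Firm B (product quality weak), facing Launch early: Compete gives 11, Withdraw gives -6. Proposed Compete is best. ✓
Firm B (product quality strong), facing Launch early: Compete gives 9, Withdraw gives 0. Proposed Compete is best. ✓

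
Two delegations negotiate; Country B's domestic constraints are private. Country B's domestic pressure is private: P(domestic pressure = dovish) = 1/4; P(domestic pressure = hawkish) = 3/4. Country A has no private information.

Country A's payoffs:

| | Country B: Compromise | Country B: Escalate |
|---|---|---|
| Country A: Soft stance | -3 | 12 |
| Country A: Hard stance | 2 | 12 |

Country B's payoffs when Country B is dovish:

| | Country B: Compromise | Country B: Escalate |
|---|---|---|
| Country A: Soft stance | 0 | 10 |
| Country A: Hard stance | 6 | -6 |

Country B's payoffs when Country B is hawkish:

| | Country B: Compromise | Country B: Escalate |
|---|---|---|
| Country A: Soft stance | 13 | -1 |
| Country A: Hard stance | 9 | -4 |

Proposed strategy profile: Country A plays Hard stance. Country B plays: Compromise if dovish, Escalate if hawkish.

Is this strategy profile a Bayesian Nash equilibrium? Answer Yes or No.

Country A plays Hard stance: E[Hard stance] = 1/4·(2) + 3/4·(12) = 19/2; E[Soft stance] = 33/4. Best-responding. ✓
Country B (domestic pressure dovish), facing Hard stance: Compromise gives 6, Escalate gives -6. Proposed Compromise is best. ✓
Country B (domestic pressure hawkish), facing Hard stance: Compromise gives 9, Escalate gives -4. Proposed Escalate is not best — profitable deviation exists. ✗

No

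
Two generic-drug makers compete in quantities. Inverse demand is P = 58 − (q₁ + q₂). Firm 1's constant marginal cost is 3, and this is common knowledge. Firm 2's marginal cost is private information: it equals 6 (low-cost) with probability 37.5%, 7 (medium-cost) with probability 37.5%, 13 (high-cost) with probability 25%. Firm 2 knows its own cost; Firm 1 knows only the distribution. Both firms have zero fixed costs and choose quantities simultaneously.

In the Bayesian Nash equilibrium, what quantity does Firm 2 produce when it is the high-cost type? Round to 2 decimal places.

12.48

Each type of Firm 2 best-responds to q₁; Firm 1 best-responds to the expected q₂ over Firm 2's types.
Firm 2 with cost c maximizes (58 − (q₁+q₂) − c)·q₂, giving q₂(c) = (58 − c − q₁)/2.
E[c₂] = 0.375·6 + 0.375·7 + 0.25·13 = 8.125
Firm 1's FOC against E[q₂] yields q₁ = (58 − 2·3 + E[c₂])/3 = (58 − 6 + 8.125)/3 = 20.0417.
q₂(high-cost) = (58 − 13 − 20.0417)/2 = 12.4792.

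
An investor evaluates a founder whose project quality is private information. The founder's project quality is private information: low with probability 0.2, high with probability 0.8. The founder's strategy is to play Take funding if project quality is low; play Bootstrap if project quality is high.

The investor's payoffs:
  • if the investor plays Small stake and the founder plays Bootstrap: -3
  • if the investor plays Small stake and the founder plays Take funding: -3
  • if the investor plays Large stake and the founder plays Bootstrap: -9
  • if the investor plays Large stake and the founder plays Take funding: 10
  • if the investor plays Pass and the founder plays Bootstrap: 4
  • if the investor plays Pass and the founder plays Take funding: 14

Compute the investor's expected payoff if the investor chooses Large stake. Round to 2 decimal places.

-5.20

E[Large stake] = 0.2·10 + 0.8·(-9) = 2 + (-7.2) = -5.2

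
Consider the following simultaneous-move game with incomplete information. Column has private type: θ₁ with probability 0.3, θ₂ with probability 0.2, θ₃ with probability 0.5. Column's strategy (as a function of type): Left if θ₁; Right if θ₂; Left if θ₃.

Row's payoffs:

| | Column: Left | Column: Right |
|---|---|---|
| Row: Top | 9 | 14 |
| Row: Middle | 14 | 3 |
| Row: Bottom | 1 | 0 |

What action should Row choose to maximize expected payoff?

Compute Row's expected payoff for each action, taking the expectation over Column's type.
E[Top] = 0.3·(9) + 0.2·(14) + 0.5·(9) = 10
E[Middle] = 0.3·(14) + 0.2·(3) + 0.5·(14) = 11.8
E[Bottom] = 0.3·(1) + 0.2·(0) + 0.5·(1) = 0.8
Best response: Middle (11.8 is the largest).

Middle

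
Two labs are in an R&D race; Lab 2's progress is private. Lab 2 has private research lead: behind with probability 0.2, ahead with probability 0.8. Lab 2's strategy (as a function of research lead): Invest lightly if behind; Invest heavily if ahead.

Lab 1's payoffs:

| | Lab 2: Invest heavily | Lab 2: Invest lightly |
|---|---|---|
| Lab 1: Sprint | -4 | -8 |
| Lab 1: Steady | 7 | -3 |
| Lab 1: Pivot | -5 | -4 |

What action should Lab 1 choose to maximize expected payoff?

E[Sprint] = 0.2·(-8) + 0.8·(-4) = -4.8
E[Steady] = 0.2·(-3) + 0.8·(7) = 5
E[Pivot] = 0.2·(-4) + 0.8·(-5) = -4.8
Best response: Steady (5 is the largest).

Steady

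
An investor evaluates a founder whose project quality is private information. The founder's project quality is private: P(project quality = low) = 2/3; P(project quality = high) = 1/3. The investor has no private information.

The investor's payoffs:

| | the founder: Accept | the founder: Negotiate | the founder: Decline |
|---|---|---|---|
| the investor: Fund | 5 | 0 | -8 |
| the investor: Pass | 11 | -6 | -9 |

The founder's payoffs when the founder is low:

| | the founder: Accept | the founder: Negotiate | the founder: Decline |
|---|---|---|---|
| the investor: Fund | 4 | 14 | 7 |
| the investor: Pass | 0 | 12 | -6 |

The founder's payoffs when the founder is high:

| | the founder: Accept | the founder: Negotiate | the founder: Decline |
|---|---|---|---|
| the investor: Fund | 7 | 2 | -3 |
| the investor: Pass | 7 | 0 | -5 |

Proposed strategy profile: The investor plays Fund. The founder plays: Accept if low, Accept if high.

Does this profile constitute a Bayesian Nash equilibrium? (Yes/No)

No

A profile is a BNE iff every type of every player is best-responding given beliefs about the other side.
The investor plays Fund: E[Fund] = 2/3·(5) + 1/3·(5) = 5; E[Pass] = 11. Not best-responding. ✗
The founder (project quality low), facing Fund: Accept gives 4, Negotiate gives 14, Decline gives 7. Proposed Accept is not best — profitable deviation exists. ✗
The founder (project quality high), facing Fund: Accept gives 7, Negotiate gives 2, Decline gives -3. Proposed Accept is best. ✓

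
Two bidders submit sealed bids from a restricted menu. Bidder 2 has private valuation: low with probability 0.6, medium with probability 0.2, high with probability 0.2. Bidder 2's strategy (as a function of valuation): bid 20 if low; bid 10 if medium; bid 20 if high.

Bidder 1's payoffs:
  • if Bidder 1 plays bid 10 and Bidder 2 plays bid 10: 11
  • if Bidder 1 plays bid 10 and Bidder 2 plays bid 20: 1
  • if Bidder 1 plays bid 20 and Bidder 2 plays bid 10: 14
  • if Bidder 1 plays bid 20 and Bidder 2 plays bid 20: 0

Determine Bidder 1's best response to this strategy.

E[bid 10] = 0.6·(1) + 0.2·(11) + 0.2·(1) = 3
E[bid 20] = 0.6·(0) + 0.2·(14) + 0.2·(0) = 2.8
Best response: bid 10 (3 is the largest).

bid 10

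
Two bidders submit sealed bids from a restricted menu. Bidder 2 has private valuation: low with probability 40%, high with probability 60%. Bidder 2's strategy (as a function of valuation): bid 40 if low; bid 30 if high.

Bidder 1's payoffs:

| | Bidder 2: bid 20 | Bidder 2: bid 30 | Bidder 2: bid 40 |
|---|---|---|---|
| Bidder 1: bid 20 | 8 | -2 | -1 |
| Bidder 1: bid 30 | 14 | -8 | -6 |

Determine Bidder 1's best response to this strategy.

bid 20

E[bid 20] = 0.4·(-1) + 0.6·(-2) = -1.6
E[bid 30] = 0.4·(-6) + 0.6·(-8) = -7.2
Best response: bid 20 (-1.6 is the largest).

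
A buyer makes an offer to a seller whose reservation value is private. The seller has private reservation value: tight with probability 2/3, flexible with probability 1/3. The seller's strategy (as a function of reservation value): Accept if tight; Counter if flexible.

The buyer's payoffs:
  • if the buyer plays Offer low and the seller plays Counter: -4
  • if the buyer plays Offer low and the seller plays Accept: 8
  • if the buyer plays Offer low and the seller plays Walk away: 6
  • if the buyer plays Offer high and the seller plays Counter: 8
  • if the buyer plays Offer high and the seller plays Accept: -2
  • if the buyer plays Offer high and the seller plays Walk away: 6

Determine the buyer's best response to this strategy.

E[Offer low] = 2/3·(8) + 1/3·(-4) = 4
E[Offer high] = 2/3·(-2) + 1/3·(8) = 4/3
Best response: Offer low (4 is the largest).

Offer low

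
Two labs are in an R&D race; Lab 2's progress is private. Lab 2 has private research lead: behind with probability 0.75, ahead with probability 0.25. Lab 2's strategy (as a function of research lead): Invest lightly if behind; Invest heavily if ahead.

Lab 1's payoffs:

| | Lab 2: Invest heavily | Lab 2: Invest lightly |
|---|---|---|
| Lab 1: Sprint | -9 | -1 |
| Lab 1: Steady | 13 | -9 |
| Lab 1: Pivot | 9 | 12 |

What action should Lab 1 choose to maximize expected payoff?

E[Sprint] = 0.75·(-1) + 0.25·(-9) = -3
E[Steady] = 0.75·(-9) + 0.25·(13) = -3.5
E[Pivot] = 0.75·(12) + 0.25·(9) = 11.25
Best response: Pivot (11.25 is the largest).

Pivot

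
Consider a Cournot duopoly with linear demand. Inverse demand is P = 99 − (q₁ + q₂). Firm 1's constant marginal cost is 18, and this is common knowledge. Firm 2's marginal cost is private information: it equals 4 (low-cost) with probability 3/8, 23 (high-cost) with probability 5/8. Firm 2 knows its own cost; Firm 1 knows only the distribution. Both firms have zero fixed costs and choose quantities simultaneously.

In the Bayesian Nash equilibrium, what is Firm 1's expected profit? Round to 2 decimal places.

691.25

Type-c best response for Firm 2: q₂(c) = (99 − c)/2 − q₁/2.
Firm 1 maximizes expected profit; its first-order condition is 99 − 2q₁ − E[q₂] − 18 = 0.
Substituting E[q₂] and solving: E[c₂] = 15.875, so q₁ = (99 − 2·18 + 15.875)/3 = 26.2917.
E[P] = 99 − (q₁ + E[q₂]) = 44.2917; Firm 1's expected profit = (E[P] − 18)·q₁ = (44.2917 − 18)·26.2917 = 691.252.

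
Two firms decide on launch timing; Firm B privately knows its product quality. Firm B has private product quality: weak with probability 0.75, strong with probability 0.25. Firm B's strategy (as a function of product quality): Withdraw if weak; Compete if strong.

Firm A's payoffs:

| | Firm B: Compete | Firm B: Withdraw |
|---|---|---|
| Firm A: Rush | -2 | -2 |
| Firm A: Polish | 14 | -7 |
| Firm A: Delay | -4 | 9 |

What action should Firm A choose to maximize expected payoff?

Compute Firm A's expected payoff for each action, taking the expectation over Firm B's type.
E[Rush] = 0.75·(-2) + 0.25·(-2) = -2
E[Polish] = 0.75·(-7) + 0.25·(14) = -1.75
E[Delay] = 0.75·(9) + 0.25·(-4) = 5.75
Best response: Delay (5.75 is the largest).

Delay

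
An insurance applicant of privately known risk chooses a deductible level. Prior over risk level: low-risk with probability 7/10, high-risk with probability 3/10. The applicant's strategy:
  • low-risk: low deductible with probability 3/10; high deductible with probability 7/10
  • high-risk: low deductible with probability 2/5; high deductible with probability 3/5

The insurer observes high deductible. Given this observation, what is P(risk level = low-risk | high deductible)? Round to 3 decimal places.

P(high deductible) = (7/10)·(7/10) + (3/10)·(3/5) = 67/100
P(low-risk | high deductible) = ((7/10)·(7/10)) / (67/100) = (49/100) / (67/100) = 49/67

0.731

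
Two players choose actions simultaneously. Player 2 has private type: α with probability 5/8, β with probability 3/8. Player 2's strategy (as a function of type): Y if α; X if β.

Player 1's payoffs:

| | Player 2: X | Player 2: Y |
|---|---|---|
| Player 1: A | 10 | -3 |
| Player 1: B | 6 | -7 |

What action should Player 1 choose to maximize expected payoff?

A

E[A] = 5/8·(-3) + 3/8·(10) = 15/8
E[B] = 5/8·(-7) + 3/8·(6) = -17/8
Best response: A (15/8 is the largest).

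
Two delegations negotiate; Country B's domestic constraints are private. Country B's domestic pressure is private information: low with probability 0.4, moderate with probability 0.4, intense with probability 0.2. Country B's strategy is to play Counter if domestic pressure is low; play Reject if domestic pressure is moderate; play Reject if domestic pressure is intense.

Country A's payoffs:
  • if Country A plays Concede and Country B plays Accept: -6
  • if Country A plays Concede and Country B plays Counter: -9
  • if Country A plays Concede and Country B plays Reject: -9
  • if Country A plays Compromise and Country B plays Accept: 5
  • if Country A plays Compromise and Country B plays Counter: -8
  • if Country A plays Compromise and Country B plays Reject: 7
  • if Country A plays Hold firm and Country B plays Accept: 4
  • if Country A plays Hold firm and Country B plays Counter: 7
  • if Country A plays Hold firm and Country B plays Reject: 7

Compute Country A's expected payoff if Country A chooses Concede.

-9

E[Concede] = 0.4·(-9) + 0.4·(-9) + 0.2·(-9) = (-3.6) + (-3.6) + (-1.8) = -9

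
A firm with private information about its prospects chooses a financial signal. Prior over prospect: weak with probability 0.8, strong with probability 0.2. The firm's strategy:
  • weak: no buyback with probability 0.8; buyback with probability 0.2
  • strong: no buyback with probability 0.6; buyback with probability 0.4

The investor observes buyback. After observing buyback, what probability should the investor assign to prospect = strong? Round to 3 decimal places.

0.333

P(buyback) = 0.8·0.2 + 0.2·0.4 = 0.24
P(strong | buyback) = (0.2·0.4) / 0.24 = 0.08 / 0.24 = 0.333333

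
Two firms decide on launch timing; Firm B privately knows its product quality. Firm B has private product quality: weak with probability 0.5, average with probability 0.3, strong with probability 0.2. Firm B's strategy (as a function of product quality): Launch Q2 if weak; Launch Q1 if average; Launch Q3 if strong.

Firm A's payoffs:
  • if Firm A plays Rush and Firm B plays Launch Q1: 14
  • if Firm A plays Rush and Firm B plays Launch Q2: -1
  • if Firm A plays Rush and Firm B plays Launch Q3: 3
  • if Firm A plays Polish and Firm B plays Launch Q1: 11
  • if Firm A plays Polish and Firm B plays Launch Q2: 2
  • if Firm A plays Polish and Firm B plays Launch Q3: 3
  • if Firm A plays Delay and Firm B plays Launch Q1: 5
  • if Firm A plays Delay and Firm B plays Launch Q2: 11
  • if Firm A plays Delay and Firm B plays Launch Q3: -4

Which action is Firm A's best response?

E[Rush] = 0.5·(-1) + 0.3·(14) + 0.2·(3) = 4.3
E[Polish] = 0.5·(2) + 0.3·(11) + 0.2·(3) = 4.9
E[Delay] = 0.5·(11) + 0.3·(5) + 0.2·(-4) = 6.2
Best response: Delay (6.2 is the largest).

Delay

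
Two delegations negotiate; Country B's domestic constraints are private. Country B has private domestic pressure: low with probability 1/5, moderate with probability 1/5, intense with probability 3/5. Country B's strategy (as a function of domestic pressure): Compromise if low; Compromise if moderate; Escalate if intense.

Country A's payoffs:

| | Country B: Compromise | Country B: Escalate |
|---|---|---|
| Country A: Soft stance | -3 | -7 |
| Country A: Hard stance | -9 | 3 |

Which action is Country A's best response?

E[Soft stance] = 1/5·(-3) + 1/5·(-3) + 3/5·(-7) = -27/5
E[Hard stance] = 1/5·(-9) + 1/5·(-9) + 3/5·(3) = -9/5
Best response: Hard stance (-9/5 is the largest).

Hard stance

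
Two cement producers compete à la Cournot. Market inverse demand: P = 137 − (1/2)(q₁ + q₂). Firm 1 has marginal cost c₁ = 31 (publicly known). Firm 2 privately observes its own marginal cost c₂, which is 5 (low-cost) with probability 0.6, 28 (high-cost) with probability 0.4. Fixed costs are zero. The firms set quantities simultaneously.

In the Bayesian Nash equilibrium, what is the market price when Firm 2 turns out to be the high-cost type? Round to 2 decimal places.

67.63

Type-c best response for Firm 2: q₂(c) = (137 − c) − q₁/2.
Firm 1 maximizes expected profit; its first-order condition is 137 − q₁ − (1/2)E[q₂] − 31 = 0.
Substituting E[q₂] and solving: E[c₂] = 14.2, so q₁ = (137 − 2·31 + 14.2)/(3/2) = 59.4667.
q₂(high-cost) = 79.2667, so P = 137 − (1/2)·(59.4667 + 79.2667) = 67.6333.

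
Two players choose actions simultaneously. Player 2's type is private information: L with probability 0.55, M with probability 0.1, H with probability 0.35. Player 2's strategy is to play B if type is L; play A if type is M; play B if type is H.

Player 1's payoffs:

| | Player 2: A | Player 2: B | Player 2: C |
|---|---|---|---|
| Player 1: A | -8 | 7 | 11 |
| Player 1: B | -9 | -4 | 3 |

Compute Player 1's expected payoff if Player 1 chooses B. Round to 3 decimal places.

E[B] = 0.55·(-4) + 0.1·(-9) + 0.35·(-4) = (-2.2) + (-0.9) + (-1.4) = -4.5

-4.500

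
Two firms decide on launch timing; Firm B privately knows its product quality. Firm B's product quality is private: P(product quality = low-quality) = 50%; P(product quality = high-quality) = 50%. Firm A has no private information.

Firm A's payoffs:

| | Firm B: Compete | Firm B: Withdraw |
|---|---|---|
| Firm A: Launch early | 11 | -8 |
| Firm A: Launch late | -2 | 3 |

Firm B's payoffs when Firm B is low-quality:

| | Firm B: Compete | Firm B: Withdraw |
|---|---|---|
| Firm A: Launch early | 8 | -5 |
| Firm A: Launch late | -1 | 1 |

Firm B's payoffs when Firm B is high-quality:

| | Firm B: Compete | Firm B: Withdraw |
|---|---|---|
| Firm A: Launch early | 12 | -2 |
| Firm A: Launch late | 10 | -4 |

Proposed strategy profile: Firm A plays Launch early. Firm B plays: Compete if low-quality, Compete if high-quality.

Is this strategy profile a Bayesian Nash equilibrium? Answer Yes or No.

Yes

A profile is a BNE iff every type of every player is best-responding given beliefs about the other side.
Firm A plays Launch early: E[Launch early] = 0.5·(11) + 0.5·(11) = 11; E[Launch late] = -2. Best-responding. ✓
Firm B (product quality low-quality), facing Launch early: Compete gives 8, Withdraw gives -5. Proposed Compete is best. ✓
Firm B (product quality high-quality), facing Launch early: Compete gives 12, Withdraw gives -2. Proposed Compete is best. ✓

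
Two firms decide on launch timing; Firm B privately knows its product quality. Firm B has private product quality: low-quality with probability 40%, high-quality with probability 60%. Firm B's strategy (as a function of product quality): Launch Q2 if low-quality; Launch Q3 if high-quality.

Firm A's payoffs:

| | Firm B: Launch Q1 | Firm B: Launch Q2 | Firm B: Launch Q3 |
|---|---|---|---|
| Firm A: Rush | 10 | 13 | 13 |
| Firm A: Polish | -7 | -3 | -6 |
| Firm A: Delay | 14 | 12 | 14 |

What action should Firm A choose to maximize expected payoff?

Delay

E[Rush] = 0.4·(13) + 0.6·(13) = 13
E[Polish] = 0.4·(-3) + 0.6·(-6) = -4.8
E[Delay] = 0.4·(12) + 0.6·(14) = 13.2
Best response: Delay (13.2 is the largest).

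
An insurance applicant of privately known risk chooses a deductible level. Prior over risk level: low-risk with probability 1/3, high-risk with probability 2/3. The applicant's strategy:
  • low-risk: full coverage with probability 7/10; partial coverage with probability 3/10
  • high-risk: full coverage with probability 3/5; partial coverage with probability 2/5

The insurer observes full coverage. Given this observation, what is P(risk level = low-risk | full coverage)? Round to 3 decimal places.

Apply Bayes' rule using the sender's strategy as the likelihood.
P(full coverage) = (1/3)·(7/10) + (2/3)·(3/5) = 19/30
P(low-risk | full coverage) = ((1/3)·(7/10)) / (19/30) = (7/30) / (19/30) = 7/19

0.368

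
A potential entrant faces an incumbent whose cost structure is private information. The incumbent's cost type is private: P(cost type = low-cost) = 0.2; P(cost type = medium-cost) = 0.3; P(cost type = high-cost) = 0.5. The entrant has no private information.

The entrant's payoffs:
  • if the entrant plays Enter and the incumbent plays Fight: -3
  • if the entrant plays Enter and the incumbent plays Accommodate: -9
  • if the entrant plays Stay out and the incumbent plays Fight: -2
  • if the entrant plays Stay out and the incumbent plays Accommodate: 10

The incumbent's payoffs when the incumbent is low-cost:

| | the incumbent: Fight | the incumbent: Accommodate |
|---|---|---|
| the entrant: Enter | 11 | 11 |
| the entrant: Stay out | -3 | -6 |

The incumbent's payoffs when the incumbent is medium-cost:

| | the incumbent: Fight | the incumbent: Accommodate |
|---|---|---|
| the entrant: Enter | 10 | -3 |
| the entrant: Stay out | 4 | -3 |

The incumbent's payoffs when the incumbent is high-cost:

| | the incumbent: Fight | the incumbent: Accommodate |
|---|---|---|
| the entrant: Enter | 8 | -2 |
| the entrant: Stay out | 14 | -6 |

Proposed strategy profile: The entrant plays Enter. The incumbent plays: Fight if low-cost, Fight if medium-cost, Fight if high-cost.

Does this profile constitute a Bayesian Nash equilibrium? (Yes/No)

No

The entrant plays Enter: E[Enter] = 0.2·(-3) + 0.3·(-3) + 0.5·(-3) = -3; E[Stay out] = -2. Not best-responding. ✗
The incumbent (cost type low-cost), facing Enter: Fight gives 11, Accommodate gives 11. Proposed Fight is best. ✓
The incumbent (cost type medium-cost), facing Enter: Fight gives 10, Accommodate gives -3. Proposed Fight is best. ✓
The incumbent (cost type high-cost), facing Enter: Fight gives 8, Accommodate gives -2. Proposed Fight is best. ✓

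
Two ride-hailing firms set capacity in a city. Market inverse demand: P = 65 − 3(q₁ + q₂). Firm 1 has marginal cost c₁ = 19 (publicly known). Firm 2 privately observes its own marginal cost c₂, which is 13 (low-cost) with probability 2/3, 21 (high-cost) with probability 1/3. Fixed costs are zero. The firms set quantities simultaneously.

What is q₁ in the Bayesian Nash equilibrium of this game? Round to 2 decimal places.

4.74

Firm 2 with cost c maximizes (65 − 3(q₁+q₂) − c)·q₂, giving q₂(c) = (65 − c − 3q₁)/6.
E[c₂] = 2/3·13 + 1/3·21 = 15.6667
Firm 1's FOC against E[q₂] yields q₁ = (65 − 2·19 + E[c₂])/9 = (65 − 38 + 15.6667)/9 = 4.74074.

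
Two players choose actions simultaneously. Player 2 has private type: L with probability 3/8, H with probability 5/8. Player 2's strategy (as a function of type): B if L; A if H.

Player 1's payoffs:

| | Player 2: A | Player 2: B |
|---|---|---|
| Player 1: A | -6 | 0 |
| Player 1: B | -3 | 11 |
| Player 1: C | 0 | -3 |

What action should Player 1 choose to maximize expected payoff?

B

Compute Player 1's expected payoff for each action, taking the expectation over Player 2's type.
E[A] = 3/8·(0) + 5/8·(-6) = -15/4
E[B] = 3/8·(11) + 5/8·(-3) = 9/4
E[C] = 3/8·(-3) + 5/8·(0) = -9/8
Best response: B (9/4 is the largest).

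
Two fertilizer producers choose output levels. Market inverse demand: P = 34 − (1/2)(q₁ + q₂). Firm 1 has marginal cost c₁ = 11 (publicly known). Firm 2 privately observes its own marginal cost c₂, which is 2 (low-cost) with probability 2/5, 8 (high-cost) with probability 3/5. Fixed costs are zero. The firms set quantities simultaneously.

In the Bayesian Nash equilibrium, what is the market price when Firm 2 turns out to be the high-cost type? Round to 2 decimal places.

18.07

Type-c best response for Firm 2: q₂(c) = (34 − c) − q₁/2.
Firm 1 maximizes expected profit; its first-order condition is 34 − q₁ − (1/2)E[q₂] − 11 = 0.
Substituting E[q₂] and solving: E[c₂] = 5.6, so q₁ = (34 − 2·11 + 5.6)/(3/2) = 11.7333.
q₂(high-cost) = 20.1333, so P = 34 − (1/2)·(11.7333 + 20.1333) = 18.0667.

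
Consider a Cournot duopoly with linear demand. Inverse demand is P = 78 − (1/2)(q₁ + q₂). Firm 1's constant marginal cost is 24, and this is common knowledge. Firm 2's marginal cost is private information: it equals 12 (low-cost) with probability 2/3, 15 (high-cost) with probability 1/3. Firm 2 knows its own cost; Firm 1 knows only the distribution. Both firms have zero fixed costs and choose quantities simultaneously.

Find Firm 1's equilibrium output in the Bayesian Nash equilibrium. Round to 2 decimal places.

Type-c best response for Firm 2: q₂(c) = (78 − c) − q₁/2.
Firm 1 maximizes expected profit; its first-order condition is 78 − q₁ − (1/2)E[q₂] − 24 = 0.
Substituting E[q₂] and solving: E[c₂] = 13, so q₁ = (78 − 2·24 + 13)/(3/2) = 28.6667.

28.67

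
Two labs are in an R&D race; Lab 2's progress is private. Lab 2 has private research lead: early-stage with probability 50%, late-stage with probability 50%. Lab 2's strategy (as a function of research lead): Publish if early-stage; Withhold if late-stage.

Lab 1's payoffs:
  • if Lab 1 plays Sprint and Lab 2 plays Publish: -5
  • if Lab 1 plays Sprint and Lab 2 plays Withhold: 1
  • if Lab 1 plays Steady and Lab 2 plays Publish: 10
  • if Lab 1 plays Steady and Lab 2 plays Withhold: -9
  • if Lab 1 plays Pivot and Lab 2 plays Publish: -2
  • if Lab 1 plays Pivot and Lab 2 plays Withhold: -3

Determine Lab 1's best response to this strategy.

E[Sprint] = 0.5·(-5) + 0.5·(1) = -2
E[Steady] = 0.5·(10) + 0.5·(-9) = 0.5
E[Pivot] = 0.5·(-2) + 0.5·(-3) = -2.5
Best response: Steady (0.5 is the largest).

Steady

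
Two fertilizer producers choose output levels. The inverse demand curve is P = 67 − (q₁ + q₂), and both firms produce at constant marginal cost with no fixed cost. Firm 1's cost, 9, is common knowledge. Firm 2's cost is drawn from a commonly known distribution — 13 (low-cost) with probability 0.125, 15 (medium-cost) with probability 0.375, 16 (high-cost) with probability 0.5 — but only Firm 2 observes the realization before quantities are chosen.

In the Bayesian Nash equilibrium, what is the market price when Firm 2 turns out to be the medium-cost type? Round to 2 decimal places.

Each type of Firm 2 best-responds to q₁; Firm 1 best-responds to the expected q₂ over Firm 2's types.
Firm 2 with cost c maximizes (67 − (q₁+q₂) − c)·q₂, giving q₂(c) = (67 − c − q₁)/2.
E[c₂] = 0.125·13 + 0.375·15 + 0.5·16 = 15.25
Firm 1's FOC against E[q₂] yields q₁ = (67 − 2·9 + E[c₂])/3 = (67 − 18 + 15.25)/3 = 21.4167.
q₂(medium-cost) = 15.2917, so P = 67 − (21.4167 + 15.2917) = 30.2917.

30.29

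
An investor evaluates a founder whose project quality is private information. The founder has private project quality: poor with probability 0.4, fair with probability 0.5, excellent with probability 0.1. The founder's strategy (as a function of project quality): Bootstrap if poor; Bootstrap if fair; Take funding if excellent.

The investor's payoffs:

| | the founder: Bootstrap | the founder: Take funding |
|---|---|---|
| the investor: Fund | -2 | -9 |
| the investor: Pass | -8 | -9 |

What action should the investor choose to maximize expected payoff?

Fund

Compute the investor's expected payoff for each action, taking the expectation over the founder's type.
E[Fund] = 0.4·(-2) + 0.5·(-2) + 0.1·(-9) = -2.7
E[Pass] = 0.4·(-8) + 0.5·(-8) + 0.1·(-9) = -8.1
Best response: Fund (-2.7 is the largest).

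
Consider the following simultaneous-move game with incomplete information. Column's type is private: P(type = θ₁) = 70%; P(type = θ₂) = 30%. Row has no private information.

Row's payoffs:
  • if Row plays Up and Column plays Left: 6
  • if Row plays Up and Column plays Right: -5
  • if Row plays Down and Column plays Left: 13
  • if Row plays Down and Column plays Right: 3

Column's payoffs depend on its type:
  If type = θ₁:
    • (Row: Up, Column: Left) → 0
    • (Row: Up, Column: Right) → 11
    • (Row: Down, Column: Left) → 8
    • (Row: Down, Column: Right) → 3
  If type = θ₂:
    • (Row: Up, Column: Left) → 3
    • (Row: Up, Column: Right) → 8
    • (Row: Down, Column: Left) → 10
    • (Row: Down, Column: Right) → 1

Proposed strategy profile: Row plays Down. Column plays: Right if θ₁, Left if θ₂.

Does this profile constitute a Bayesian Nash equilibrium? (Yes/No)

No

Row plays Down: E[Down] = 0.7·(3) + 0.3·(13) = 6; E[Up] = -1.7. Best-responding. ✓
Column (type θ₁), facing Down: Left gives 8, Right gives 3. Proposed Right is not best — profitable deviation exists. ✗
Column (type θ₂), facing Down: Left gives 10, Right gives 1. Proposed Left is best. ✓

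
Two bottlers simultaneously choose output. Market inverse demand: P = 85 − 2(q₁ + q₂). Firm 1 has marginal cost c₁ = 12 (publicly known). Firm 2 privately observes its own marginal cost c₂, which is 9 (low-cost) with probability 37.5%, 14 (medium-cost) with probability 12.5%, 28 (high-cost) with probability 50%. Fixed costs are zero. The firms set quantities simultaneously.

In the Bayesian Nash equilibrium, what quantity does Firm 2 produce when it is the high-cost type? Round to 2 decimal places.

7.57

Each type of Firm 2 best-responds to q₁; Firm 1 best-responds to the expected q₂ over Firm 2's types.
Firm 2 with cost c maximizes (85 − 2(q₁+q₂) − c)·q₂, giving q₂(c) = (85 − c − 2q₁)/4.
E[c₂] = 0.375·9 + 0.125·14 + 0.5·28 = 19.125
Firm 1's FOC against E[q₂] yields q₁ = (85 − 2·12 + E[c₂])/6 = (85 − 24 + 19.125)/6 = 13.3542.
q₂(high-cost) = (85 − 28 − 2·13.3542)/4 = 7.57292.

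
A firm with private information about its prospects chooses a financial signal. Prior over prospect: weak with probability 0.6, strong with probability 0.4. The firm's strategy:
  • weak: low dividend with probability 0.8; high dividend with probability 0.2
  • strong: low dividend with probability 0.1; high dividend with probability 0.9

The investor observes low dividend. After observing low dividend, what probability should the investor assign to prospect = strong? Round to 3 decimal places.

Apply Bayes' rule using the sender's strategy as the likelihood.
P(low dividend) = 0.6·0.8 + 0.4·0.1 = 0.52
P(strong | low dividend) = (0.4·0.1) / 0.52 = 0.04 / 0.52 = 0.0769231

0.077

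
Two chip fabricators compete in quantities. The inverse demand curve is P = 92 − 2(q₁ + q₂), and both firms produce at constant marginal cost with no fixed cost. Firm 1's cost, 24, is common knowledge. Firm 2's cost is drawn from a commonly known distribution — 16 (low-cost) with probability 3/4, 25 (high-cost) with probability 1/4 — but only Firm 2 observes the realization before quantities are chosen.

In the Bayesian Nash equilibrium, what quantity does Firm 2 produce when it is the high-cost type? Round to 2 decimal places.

Firm 2 with cost c maximizes (92 − 2(q₁+q₂) − c)·q₂, giving q₂(c) = (92 − c − 2q₁)/4.
E[c₂] = 3/4·16 + 1/4·25 = 18.25
Firm 1's FOC against E[q₂] yields q₁ = (92 − 2·24 + E[c₂])/6 = (92 − 48 + 18.25)/6 = 10.375.
q₂(high-cost) = (92 − 25 − 2·10.375)/4 = 11.5625.

11.56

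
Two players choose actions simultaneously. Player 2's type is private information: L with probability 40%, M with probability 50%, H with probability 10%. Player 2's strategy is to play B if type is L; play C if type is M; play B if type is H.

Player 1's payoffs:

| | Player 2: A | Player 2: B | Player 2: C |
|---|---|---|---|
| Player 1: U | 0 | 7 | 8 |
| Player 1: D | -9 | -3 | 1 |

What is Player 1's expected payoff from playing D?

-1

Take the expectation over Player 2's type, weighting each type's action by its prior probability.
E[D] = 0.4·(-3) + 0.5·1 + 0.1·(-3) = (-1.2) + 0.5 + (-0.3) = -1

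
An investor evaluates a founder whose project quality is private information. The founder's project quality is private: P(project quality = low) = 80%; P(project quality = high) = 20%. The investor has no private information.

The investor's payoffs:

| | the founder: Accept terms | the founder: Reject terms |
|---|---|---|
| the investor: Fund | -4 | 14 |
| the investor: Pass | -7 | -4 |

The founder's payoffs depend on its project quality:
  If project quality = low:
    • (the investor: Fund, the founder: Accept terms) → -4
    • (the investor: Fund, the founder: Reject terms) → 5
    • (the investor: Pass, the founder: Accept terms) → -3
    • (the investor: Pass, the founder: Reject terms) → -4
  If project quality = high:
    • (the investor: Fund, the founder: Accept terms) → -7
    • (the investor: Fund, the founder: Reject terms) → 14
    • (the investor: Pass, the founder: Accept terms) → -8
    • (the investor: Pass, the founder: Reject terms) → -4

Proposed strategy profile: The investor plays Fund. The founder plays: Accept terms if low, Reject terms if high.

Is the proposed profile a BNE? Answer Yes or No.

The investor plays Fund: E[Fund] = 0.8·(-4) + 0.2·(14) = -0.4; E[Pass] = -6.4. Best-responding. ✓
The founder (project quality low), facing Fund: Accept terms gives -4, Reject terms gives 5. Proposed Accept terms is not best — profitable deviation exists. ✗
The founder (project quality high), facing Fund: Accept terms gives -7, Reject terms gives 14. Proposed Reject terms is best. ✓

No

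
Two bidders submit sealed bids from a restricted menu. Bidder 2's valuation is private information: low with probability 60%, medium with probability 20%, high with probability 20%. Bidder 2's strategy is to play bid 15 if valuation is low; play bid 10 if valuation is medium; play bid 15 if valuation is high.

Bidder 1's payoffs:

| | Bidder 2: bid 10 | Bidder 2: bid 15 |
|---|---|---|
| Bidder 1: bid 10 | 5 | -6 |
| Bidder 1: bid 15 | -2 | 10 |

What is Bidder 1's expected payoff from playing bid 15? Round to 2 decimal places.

E[bid 15] = 0.6·10 + 0.2·(-2) + 0.2·10 = 6 + (-0.4) + 2 = 7.6

7.60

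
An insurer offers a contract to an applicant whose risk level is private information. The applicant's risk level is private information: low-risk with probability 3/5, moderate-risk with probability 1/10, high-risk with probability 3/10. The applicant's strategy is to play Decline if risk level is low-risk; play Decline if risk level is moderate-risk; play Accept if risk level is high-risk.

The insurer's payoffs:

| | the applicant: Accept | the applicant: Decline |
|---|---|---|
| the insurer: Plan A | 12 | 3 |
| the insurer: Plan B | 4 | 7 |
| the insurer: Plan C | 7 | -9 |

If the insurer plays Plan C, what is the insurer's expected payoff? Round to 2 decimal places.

-4.20

Take the expectation over the applicant's risk level, weighting each type's action by its prior probability.
E[Plan C] = 3/5·(-9) + 1/10·(-9) + 3/10·7 = (-27/5) + (-9/10) + 21/10 = -21/5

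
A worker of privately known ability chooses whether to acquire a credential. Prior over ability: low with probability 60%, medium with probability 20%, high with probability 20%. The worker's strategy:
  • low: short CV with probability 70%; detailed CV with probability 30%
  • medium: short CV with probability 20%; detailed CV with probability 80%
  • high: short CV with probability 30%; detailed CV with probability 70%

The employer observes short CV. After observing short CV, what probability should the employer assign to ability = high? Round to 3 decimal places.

P(short CV) = 0.6·0.7 + 0.2·0.2 + 0.2·0.3 = 0.52
P(high | short CV) = (0.2·0.3) / 0.52 = 0.06 / 0.52 = 0.115385

0.115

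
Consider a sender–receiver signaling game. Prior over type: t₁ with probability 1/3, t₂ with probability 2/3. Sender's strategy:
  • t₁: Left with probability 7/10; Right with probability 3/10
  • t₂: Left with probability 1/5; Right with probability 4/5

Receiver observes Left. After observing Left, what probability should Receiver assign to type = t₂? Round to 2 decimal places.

P(Left) = (1/3)·(7/10) + (2/3)·(1/5) = 11/30
P(t₂ | Left) = ((2/3)·(1/5)) / (11/30) = (2/15) / (11/30) = 4/11

0.36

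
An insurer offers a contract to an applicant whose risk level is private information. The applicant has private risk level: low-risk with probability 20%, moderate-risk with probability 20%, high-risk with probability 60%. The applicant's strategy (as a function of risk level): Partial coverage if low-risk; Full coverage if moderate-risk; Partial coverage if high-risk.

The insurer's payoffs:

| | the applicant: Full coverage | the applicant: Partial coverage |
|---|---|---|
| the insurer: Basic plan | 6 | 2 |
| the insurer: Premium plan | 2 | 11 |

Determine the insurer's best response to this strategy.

E[Basic plan] = 0.2·(2) + 0.2·(6) + 0.6·(2) = 2.8
E[Premium plan] = 0.2·(11) + 0.2·(2) + 0.6·(11) = 9.2
Best response: Premium plan (9.2 is the largest).

Premium plan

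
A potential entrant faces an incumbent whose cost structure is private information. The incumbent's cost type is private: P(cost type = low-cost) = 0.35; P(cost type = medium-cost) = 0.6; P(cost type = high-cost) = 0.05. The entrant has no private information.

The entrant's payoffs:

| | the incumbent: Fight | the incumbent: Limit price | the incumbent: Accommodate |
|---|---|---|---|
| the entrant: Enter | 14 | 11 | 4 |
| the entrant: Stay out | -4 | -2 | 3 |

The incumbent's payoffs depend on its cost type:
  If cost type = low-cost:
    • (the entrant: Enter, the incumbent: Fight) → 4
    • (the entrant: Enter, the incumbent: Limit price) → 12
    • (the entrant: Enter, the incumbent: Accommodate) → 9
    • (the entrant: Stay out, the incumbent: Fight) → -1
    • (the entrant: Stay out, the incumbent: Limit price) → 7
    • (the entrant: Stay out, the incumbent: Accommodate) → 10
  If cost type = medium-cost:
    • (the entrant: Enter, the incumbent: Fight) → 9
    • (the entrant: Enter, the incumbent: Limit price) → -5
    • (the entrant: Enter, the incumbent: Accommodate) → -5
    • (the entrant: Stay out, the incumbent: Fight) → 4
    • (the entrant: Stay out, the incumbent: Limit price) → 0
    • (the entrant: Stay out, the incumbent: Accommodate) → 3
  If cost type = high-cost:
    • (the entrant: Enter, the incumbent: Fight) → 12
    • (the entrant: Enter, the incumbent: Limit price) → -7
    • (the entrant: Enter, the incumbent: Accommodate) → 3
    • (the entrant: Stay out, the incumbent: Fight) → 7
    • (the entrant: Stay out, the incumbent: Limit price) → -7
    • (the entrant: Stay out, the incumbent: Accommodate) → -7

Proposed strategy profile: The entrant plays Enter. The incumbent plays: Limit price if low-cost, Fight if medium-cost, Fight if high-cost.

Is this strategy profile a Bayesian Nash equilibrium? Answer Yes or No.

Yes

The entrant plays Enter: E[Enter] = 0.35·(11) + 0.6·(14) + 0.05·(14) = 12.95; E[Stay out] = -3.3. Best-responding. ✓
The incumbent (cost type low-cost), facing Enter: Fight gives 4, Limit price gives 12, Accommodate gives 9. Proposed Limit price is best. ✓
The incumbent (cost type medium-cost), facing Enter: Fight gives 9, Limit price gives -5, Accommodate gives -5. Proposed Fight is best. ✓
The incumbent (cost type high-cost), facing Enter: Fight gives 12, Limit price gives -7, Accommodate gives 3. Proposed Fight is best. ✓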